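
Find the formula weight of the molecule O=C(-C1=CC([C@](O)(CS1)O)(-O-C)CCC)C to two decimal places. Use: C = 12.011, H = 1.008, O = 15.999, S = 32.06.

Molecular formula: C11H18O4S.
M = 11×12.011 + 18×1.008 + 4×15.999 + 1×32.06 = 246.32 g/mol.

246.32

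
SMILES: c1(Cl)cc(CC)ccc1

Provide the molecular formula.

C8H9Cl

Heavy atoms from the SMILES: 8 C, 1 Cl.
Implicit hydrogens by atom environment:
  4 × C (aromatic): 1 H each → 4
  2 × C (aromatic): no H
  1 × C: 3 H
  1 × C: 2 H
  1 × Cl: no H
  Total hydrogens = 9.
Molecular formula: C8H9Cl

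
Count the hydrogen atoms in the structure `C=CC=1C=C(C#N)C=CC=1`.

Hydrogens are implicit in SMILES; fill each atom to its normal valence:
  4 × C (aromatic): 1 H each → 4
  2 × C (aromatic): no H
  1 × C: 2 H
  1 × C: 1 H
  1 × C: no H
  1 × N: no H
  Total hydrogens = 7.

7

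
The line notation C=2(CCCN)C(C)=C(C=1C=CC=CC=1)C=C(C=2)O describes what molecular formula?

C16H19NO

Heavy atoms from the SMILES: 16 C, 1 N, 1 O.
Implicit hydrogens by atom environment:
  7 × C (aromatic): 1 H each → 7
  5 × C (aromatic): no H
  3 × C: 2 H each → 6
  1 × C: 3 H
  1 × N: 2 H
  1 × O: 1 H
  Total hydrogens = 19.
Molecular formula: C16H19NO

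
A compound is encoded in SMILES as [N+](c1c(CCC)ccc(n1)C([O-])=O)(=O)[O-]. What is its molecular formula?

Heavy atoms from the SMILES: 9 C, 2 N, 4 O.
Implicit hydrogens by atom environment:
  3 × C (aromatic): no H
  2 × C: 2 H each → 4
  2 × C (aromatic): 1 H each → 2
  2 × O: no H
  2 × O (charge -1): no H
  1 × C: 3 H
  1 × C: no H
  1 × N (aromatic): no H
  1 × N (charge +1): no H
  Total hydrogens = 9.
Net charge -1.
Molecular formula: C9H9N2O4-

C9H9N2O4-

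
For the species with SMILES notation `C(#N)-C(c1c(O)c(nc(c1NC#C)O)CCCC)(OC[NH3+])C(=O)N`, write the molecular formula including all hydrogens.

C15H20N5O4+

Heavy atoms from the SMILES: 15 C, 5 N, 4 O.
Implicit hydrogens by atom environment:
  5 × C (aromatic): no H
  4 × C: 2 H each → 8
  4 × C: no H
  2 × O: 1 H each → 2
  2 × O: no H
  1 × C: 3 H
  1 × C: 1 H
  1 × N (charge +1): 3 H
  1 × N: 2 H
  1 × N: 1 H
  1 × N (aromatic): no H
  1 × N: no H
  Total hydrogens = 20.
Net charge +1.
Molecular formula: C15H20N5O4+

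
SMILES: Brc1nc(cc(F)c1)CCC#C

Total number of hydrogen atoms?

7

Hydrogens are implicit in SMILES; fill each atom to its normal valence:
  3 × C (aromatic): no H
  2 × C: 2 H each → 4
  2 × C (aromatic): 1 H each → 2
  1 × Br: no H
  1 × C: 1 H
  1 × C: no H
  1 × F: no H
  1 × N (aromatic): no H
  Total hydrogens = 7.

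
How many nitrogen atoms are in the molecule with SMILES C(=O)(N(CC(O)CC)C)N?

2

The symbol for nitrogen appears 2 times in the SMILES.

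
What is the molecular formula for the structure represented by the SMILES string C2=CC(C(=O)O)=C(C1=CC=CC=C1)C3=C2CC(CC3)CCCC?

Heavy atoms from the SMILES: 21 C, 2 O.
Implicit hydrogens by atom environment:
  7 × C (aromatic): 1 H each → 7
  6 × C: 2 H each → 12
  5 × C (aromatic): no H
  1 × C: 3 H
  1 × C: 1 H
  1 × C: no H
  1 × O: 1 H
  1 × O: no H
  Total hydrogens = 24.
Molecular formula: C21H24O2

C21H24O2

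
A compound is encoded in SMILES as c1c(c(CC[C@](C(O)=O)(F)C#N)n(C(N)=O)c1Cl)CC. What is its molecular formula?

Heavy atoms from the SMILES: 12 C, 1 Cl, 1 F, 3 N, 3 O.
Implicit hydrogens by atom environment:
  4 × C: no H
  3 × C: 2 H each → 6
  3 × C (aromatic): no H
  2 × O: no H
  1 × C: 3 H
  1 × C (aromatic): 1 H
  1 × Cl: no H
  1 × F: no H
  1 × N: 2 H
  1 × N (aromatic): no H
  1 × N: no H
  1 × O: 1 H
  Total hydrogens = 13.
Molecular formula: C12H13ClFN3O3

C12H13ClFN3O3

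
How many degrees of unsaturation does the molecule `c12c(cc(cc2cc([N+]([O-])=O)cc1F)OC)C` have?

Molecular formula from the SMILES: C12H10FNO3.
DoU = (2C + 2 + N − H − X)/2 = (2·12 + 2 + 1 − 10 − 1)/2 = 16/2 = 8.
(Structurally: 2 ring(s) + 6 π bond(s) = 8.)

8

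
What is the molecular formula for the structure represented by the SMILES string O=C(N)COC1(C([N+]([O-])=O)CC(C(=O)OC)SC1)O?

C9H14N2O7S

Heavy atoms from the SMILES: 9 C, 2 N, 7 O, 1 S.
Implicit hydrogens by atom environment:
  5 × O: no H
  3 × C: 2 H each → 6
  3 × C: no H
  2 × C: 1 H each → 2
  1 × C: 3 H
  1 × N: 2 H
  1 × N (charge +1): no H
  1 × O: 1 H
  1 × O (charge -1): no H
  1 × S: no H
  Total hydrogens = 14.
Molecular formula: C9H14N2O7S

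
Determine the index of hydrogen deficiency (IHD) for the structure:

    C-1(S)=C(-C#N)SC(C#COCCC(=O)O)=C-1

Molecular formula from the SMILES: C10H7NO3S2.
DoU = (2C + 2 + N − H − X)/2 = (2·10 + 2 + 1 − 7 − 0)/2 = 16/2 = 8.
(Structurally: 1 ring(s) + 7 π bond(s) = 8.)

8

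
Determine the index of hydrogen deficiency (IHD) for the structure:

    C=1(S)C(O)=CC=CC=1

Molecular formula from the SMILES: C6H6OS.
DoU = (2C + 2 + N − H − X)/2 = (2·6 + 2 + 0 − 6 − 0)/2 = 8/2 = 4.
(Structurally: 1 ring(s) + 3 π bond(s) = 4.)

4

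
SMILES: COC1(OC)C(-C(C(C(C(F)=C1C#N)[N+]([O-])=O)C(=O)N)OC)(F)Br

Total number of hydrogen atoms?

Hydrogens are implicit in SMILES; fill each atom to its normal valence:
  6 × C: no H
  5 × O: no H
  3 × C: 3 H each → 9
  3 × C: 1 H each → 3
  2 × F: no H
  1 × Br: no H
  1 × N: 2 H
  1 × N (charge +1): no H
  1 × N: no H
  1 × O (charge -1): no H
  Total hydrogens = 14.

14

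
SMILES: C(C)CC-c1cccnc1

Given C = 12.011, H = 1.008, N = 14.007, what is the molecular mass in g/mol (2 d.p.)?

Molecular formula: C9H13N.
M = 9×12.011 + 13×1.008 + 1×14.007 = 135.21 g/mol.

135.21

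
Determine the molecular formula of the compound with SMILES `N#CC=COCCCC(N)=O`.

Heavy atoms from the SMILES: 7 C, 2 N, 2 O.
Implicit hydrogens by atom environment:
  3 × C: 2 H each → 6
  2 × C: 1 H each → 2
  2 × C: no H
  2 × O: no H
  1 × N: 2 H
  1 × N: no H
  Total hydrogens = 10.
Molecular formula: C7H10N2O2

C7H10N2O2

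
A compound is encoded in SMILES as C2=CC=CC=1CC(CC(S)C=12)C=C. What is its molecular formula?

Heavy atoms from the SMILES: 12 C, 1 S.
Implicit hydrogens by atom environment:
  4 × C (aromatic): 1 H each → 4
  3 × C: 2 H each → 6
  3 × C: 1 H each → 3
  2 × C (aromatic): no H
  1 × S: 1 H
  Total hydrogens = 14.
Molecular formula: C12H14S

C12H14S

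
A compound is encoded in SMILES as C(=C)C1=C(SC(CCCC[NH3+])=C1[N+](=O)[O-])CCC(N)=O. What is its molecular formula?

C13H20N3O3S+

Heavy atoms from the SMILES: 13 C, 3 N, 3 O, 1 S.
Implicit hydrogens by atom environment:
  7 × C: 2 H each → 14
  4 × C (aromatic): no H
  2 × O: no H
  1 × C: 1 H
  1 × C: no H
  1 × N (charge +1): 3 H
  1 × N: 2 H
  1 × N (charge +1): no H
  1 × O (charge -1): no H
  1 × S (aromatic): no H
  Total hydrogens = 20.
Net charge +1.
Molecular formula: C13H20N3O3S+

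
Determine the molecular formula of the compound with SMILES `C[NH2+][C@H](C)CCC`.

C6H16N+

Heavy atoms from the SMILES: 6 C, 1 N.
Implicit hydrogens by atom environment:
  3 × C: 3 H each → 9
  2 × C: 2 H each → 4
  1 × C: 1 H
  1 × N (charge +1): 2 H
  Total hydrogens = 16.
Net charge +1.
Molecular formula: C6H16N+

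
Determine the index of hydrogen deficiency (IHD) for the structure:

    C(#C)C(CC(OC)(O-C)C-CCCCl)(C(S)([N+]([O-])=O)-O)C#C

5

Molecular formula from the SMILES: C14H20ClNO5S.
DoU = (2C + 2 + N − H − X)/2 = (2·14 + 2 + 1 − 20 − 1)/2 = 10/2 = 5.
(Structurally: 0 ring(s) + 5 π bond(s) = 5.)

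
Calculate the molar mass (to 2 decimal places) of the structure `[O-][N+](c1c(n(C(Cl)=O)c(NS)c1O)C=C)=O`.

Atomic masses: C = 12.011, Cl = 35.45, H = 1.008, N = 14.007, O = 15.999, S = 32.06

263.65

Molecular formula: C7H6ClN3O4S.
M = 7×12.011 + 1×35.45 + 6×1.008 + 3×14.007 + 4×15.999 + 1×32.06 = 263.65 g/mol.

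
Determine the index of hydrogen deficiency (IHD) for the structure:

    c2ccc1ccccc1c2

Molecular formula from the SMILES: C10H8.
DoU = (2C + 2 + N − H − X)/2 = (2·10 + 2 + 0 − 8 − 0)/2 = 14/2 = 7.
(Structurally: 2 ring(s) + 5 π bond(s) = 7.)

7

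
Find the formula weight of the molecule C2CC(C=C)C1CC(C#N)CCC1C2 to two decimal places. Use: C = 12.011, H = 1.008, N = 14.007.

Molecular formula: C13H19N.
M = 13×12.011 + 19×1.008 + 1×14.007 = 189.30 g/mol.

189.30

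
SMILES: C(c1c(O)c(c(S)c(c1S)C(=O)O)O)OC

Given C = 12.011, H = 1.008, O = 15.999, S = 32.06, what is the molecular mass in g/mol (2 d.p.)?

Molecular formula: C9H10O5S2.
M = 9×12.011 + 10×1.008 + 5×15.999 + 2×32.06 = 262.29 g/mol.

262.29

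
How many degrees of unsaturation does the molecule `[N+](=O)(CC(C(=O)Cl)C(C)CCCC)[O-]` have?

2

Molecular formula from the SMILES: C9H16ClNO3.
DoU = (2C + 2 + N − H − X)/2 = (2·9 + 2 + 1 − 16 − 1)/2 = 4/2 = 2.
(Structurally: 0 ring(s) + 2 π bond(s) = 2.)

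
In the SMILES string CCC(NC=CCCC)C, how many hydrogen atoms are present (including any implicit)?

Hydrogens are implicit in SMILES; fill each atom to its normal valence:
  3 × C: 3 H each → 9
  3 × C: 2 H each → 6
  3 × C: 1 H each → 3
  1 × N: 1 H
  Total hydrogens = 19.

19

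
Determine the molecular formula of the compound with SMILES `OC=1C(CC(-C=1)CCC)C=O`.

Heavy atoms from the SMILES: 9 C, 2 O.
Implicit hydrogens by atom environment:
  4 × C: 1 H each → 4
  3 × C: 2 H each → 6
  1 × C: 3 H
  1 × C: no H
  1 × O: 1 H
  1 × O: no H
  Total hydrogens = 14.
Molecular formula: C9H14O2

C9H14O2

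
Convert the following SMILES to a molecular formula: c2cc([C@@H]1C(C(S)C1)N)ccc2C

Heavy atoms from the SMILES: 11 C, 1 N, 1 S.
Implicit hydrogens by atom environment:
  4 × C (aromatic): 1 H each → 4
  3 × C: 1 H each → 3
  2 × C (aromatic): no H
  1 × C: 3 H
  1 × C: 2 H
  1 × N: 2 H
  1 × S: 1 H
  Total hydrogens = 15.
Molecular formula: C11H15NS

C11H15NS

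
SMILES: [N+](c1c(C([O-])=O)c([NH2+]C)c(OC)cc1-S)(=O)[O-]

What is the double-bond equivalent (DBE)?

Molecular formula from the SMILES: C9H10N2O5S.
DoU = (2C + 2 + N − H − X)/2 = (2·9 + 2 + 2 − 10 − 0)/2 = 12/2 = 6.
(Structurally: 1 ring(s) + 5 π bond(s) = 6.)

6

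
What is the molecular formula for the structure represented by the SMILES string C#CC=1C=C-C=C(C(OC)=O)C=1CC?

Heavy atoms from the SMILES: 12 C, 2 O.
Implicit hydrogens by atom environment:
  3 × C (aromatic): 1 H each → 3
  3 × C (aromatic): no H
  2 × C: 3 H each → 6
  2 × C: no H
  2 × O: no H
  1 × C: 2 H
  1 × C: 1 H
  Total hydrogens = 12.
Molecular formula: C12H12O2

C12H12O2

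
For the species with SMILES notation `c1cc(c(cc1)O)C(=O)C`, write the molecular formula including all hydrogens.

C8H8O2

Heavy atoms from the SMILES: 8 C, 2 O.
Implicit hydrogens by atom environment:
  4 × C (aromatic): 1 H each → 4
  2 × C (aromatic): no H
  1 × C: 3 H
  1 × C: no H
  1 × O: 1 H
  1 × O: no H
  Total hydrogens = 8.
Molecular formula: C8H8O2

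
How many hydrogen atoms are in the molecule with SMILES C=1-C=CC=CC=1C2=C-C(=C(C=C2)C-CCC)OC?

20

Hydrogens are implicit in SMILES; fill each atom to its normal valence:
  8 × C (aromatic): 1 H each → 8
  4 × C (aromatic): no H
  3 × C: 2 H each → 6
  2 × C: 3 H each → 6
  1 × O: no H
  Total hydrogens = 20.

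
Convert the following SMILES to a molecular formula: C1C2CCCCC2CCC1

Heavy atoms from the SMILES: 10 C.
Implicit hydrogens by atom environment:
  8 × C: 2 H each → 16
  2 × C: 1 H each → 2
  Total hydrogens = 18.
Molecular formula: C10H18

C10H18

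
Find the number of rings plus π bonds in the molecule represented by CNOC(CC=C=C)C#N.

4

Molecular formula from the SMILES: C7H10N2O.
DoU = (2C + 2 + N − H − X)/2 = (2·7 + 2 + 2 − 10 − 0)/2 = 8/2 = 4.
(Structurally: 0 ring(s) + 4 π bond(s) = 4.)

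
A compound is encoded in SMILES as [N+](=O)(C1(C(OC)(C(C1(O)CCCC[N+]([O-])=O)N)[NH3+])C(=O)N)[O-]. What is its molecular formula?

Heavy atoms from the SMILES: 10 C, 5 N, 7 O.
Implicit hydrogens by atom environment:
  4 × C: 2 H each → 8
  4 × C: no H
  4 × O: no H
  2 × N: 2 H each → 4
  2 × N (charge +1): no H
  2 × O (charge -1): no H
  1 × C: 3 H
  1 × C: 1 H
  1 × N (charge +1): 3 H
  1 × O: 1 H
  Total hydrogens = 20.
Net charge +1.
Molecular formula: C10H20N5O7+

C10H20N5O7+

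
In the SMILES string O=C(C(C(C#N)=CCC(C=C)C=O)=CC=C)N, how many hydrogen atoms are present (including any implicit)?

Hydrogens are implicit in SMILES; fill each atom to its normal valence:
  6 × C: 1 H each → 6
  4 × C: no H
  3 × C: 2 H each → 6
  2 × O: no H
  1 × N: 2 H
  1 × N: no H
  Total hydrogens = 14.

14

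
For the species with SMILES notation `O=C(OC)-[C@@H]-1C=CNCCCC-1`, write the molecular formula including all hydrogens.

Heavy atoms from the SMILES: 9 C, 1 N, 2 O.
Implicit hydrogens by atom environment:
  4 × C: 2 H each → 8
  3 × C: 1 H each → 3
  2 × O: no H
  1 × C: 3 H
  1 × C: no H
  1 × N: 1 H
  Total hydrogens = 15.
Molecular formula: C9H15NO2

C9H15NO2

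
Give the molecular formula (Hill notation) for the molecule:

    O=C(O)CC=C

Heavy atoms from the SMILES: 4 C, 2 O.
Implicit hydrogens by atom environment:
  2 × C: 2 H each → 4
  1 × C: 1 H
  1 × C: no H
  1 × O: 1 H
  1 × O: no H
  Total hydrogens = 6.
Molecular formula: C4H6O2

C4H6O2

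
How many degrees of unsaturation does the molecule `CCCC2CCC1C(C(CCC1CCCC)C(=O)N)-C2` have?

Molecular formula from the SMILES: C18H33NO.
DoU = (2C + 2 + N − H − X)/2 = (2·18 + 2 + 1 − 33 − 0)/2 = 6/2 = 3.
(Structurally: 2 ring(s) + 1 π bond(s) = 3.)

3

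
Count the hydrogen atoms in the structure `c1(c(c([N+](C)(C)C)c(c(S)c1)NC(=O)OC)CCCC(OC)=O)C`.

Hydrogens are implicit in SMILES; fill each atom to its normal valence:
  6 × C: 3 H each → 18
  5 × C (aromatic): no H
  4 × O: no H
  3 × C: 2 H each → 6
  2 × C: no H
  1 × C (aromatic): 1 H
  1 × N: 1 H
  1 × N (charge +1): no H
  1 × S: 1 H
  Total hydrogens = 27.

27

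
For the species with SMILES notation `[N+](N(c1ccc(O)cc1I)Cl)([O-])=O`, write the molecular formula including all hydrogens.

Heavy atoms from the SMILES: 6 C, 1 Cl, 1 I, 2 N, 3 O.
Implicit hydrogens by atom environment:
  3 × C (aromatic): 1 H each → 3
  3 × C (aromatic): no H
  1 × Cl: no H
  1 × I: no H
  1 × N: no H
  1 × N (charge +1): no H
  1 × O: 1 H
  1 × O: no H
  1 × O (charge -1): no H
  Total hydrogens = 4.
Molecular formula: C6H4ClIN2O3

C6H4ClIN2O3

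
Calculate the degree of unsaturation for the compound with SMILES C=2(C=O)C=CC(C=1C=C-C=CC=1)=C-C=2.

Molecular formula from the SMILES: C13H10O.
DoU = (2C + 2 + N − H − X)/2 = (2·13 + 2 + 0 − 10 − 0)/2 = 18/2 = 9.
(Structurally: 2 ring(s) + 7 π bond(s) = 9.)

9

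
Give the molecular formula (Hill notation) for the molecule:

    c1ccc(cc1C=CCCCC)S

C12H16S

Heavy atoms from the SMILES: 12 C, 1 S.
Implicit hydrogens by atom environment:
  4 × C (aromatic): 1 H each → 4
  3 × C: 2 H each → 6
  2 × C: 1 H each → 2
  2 × C (aromatic): no H
  1 × C: 3 H
  1 × S: 1 H
  Total hydrogens = 16.
Molecular formula: C12H16S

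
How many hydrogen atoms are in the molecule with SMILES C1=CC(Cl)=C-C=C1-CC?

9

Hydrogens are implicit in SMILES; fill each atom to its normal valence:
  4 × C (aromatic): 1 H each → 4
  2 × C (aromatic): no H
  1 × C: 3 H
  1 × C: 2 H
  1 × Cl: no H
  Total hydrogens = 9.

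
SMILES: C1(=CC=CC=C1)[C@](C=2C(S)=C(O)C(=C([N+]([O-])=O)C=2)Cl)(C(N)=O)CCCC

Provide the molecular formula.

Heavy atoms from the SMILES: 18 C, 1 Cl, 2 N, 4 O, 1 S.
Implicit hydrogens by atom environment:
  6 × C (aromatic): 1 H each → 6
  6 × C (aromatic): no H
  3 × C: 2 H each → 6
  2 × C: no H
  2 × O: no H
  1 × C: 3 H
  1 × Cl: no H
  1 × N: 2 H
  1 × N (charge +1): no H
  1 × O: 1 H
  1 × O (charge -1): no H
  1 × S: 1 H
  Total hydrogens = 19.
Molecular formula: C18H19ClN2O4S

C18H19ClN2O4S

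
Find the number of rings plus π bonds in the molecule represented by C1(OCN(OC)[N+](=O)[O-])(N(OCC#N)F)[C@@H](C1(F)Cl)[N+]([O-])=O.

Molecular formula from the SMILES: C7H8ClF2N5O7.
DoU = (2C + 2 + N − H − X)/2 = (2·7 + 2 + 5 − 8 − 3)/2 = 10/2 = 5.
(Structurally: 1 ring(s) + 4 π bond(s) = 5.)

5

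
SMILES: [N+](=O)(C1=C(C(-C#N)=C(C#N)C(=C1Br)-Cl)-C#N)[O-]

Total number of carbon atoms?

9

The symbol for carbon appears 9 times in the SMILES. (Cl is a single chlorine, not C + l.)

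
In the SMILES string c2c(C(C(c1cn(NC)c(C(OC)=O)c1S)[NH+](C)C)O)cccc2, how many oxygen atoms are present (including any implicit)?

The symbol for oxygen appears 3 times in the SMILES.

3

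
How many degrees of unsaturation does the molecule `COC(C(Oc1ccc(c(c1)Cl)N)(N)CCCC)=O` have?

5

Molecular formula from the SMILES: C13H19ClN2O3.
DoU = (2C + 2 + N − H − X)/2 = (2·13 + 2 + 2 − 19 − 1)/2 = 10/2 = 5.
(Structurally: 1 ring(s) + 4 π bond(s) = 5.)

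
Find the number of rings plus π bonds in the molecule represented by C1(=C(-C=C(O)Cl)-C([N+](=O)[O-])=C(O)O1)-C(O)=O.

Molecular formula from the SMILES: C7H4ClNO7.
DoU = (2C + 2 + N − H − X)/2 = (2·7 + 2 + 1 − 4 − 1)/2 = 12/2 = 6.
(Structurally: 1 ring(s) + 5 π bond(s) = 6.)

6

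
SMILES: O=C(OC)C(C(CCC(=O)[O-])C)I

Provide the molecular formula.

Heavy atoms from the SMILES: 8 C, 1 I, 4 O.
Implicit hydrogens by atom environment:
  3 × O: no H
  2 × C: 3 H each → 6
  2 × C: 2 H each → 4
  2 × C: 1 H each → 2
  2 × C: no H
  1 × I: no H
  1 × O (charge -1): no H
  Total hydrogens = 12.
Net charge -1.
Molecular formula: C8H12IO4-

C8H12IO4-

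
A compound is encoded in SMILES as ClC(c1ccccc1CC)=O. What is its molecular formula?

C9H9ClO

Heavy atoms from the SMILES: 9 C, 1 Cl, 1 O.
Implicit hydrogens by atom environment:
  4 × C (aromatic): 1 H each → 4
  2 × C (aromatic): no H
  1 × C: 3 H
  1 × C: 2 H
  1 × C: no H
  1 × Cl: no H
  1 × O: no H
  Total hydrogens = 9.
Molecular formula: C9H9ClO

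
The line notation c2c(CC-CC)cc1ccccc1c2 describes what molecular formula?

Heavy atoms from the SMILES: 14 C.
Implicit hydrogens by atom environment:
  7 × C (aromatic): 1 H each → 7
  3 × C: 2 H each → 6
  3 × C (aromatic): no H
  1 × C: 3 H
  Total hydrogens = 16.
Molecular formula: C14H16

C14H16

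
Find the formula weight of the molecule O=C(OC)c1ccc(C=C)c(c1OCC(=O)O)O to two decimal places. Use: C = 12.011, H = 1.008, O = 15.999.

252.22

Molecular formula: C12H12O6.
M = 12×12.011 + 12×1.008 + 6×15.999 = 252.22 g/mol.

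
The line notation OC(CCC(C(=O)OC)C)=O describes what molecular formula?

C7H12O4

Heavy atoms from the SMILES: 7 C, 4 O.
Implicit hydrogens by atom environment:
  3 × O: no H
  2 × C: 3 H each → 6
  2 × C: 2 H each → 4
  2 × C: no H
  1 × C: 1 H
  1 × O: 1 H
  Total hydrogens = 12.
Molecular formula: C7H12O4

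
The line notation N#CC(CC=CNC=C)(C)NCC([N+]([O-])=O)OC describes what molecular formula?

C11H18N4O3

Heavy atoms from the SMILES: 11 C, 4 N, 3 O.
Implicit hydrogens by atom environment:
  4 × C: 1 H each → 4
  3 × C: 2 H each → 6
  2 × C: 3 H each → 6
  2 × C: no H
  2 × N: 1 H each → 2
  2 × O: no H
  1 × N: no H
  1 × N (charge +1): no H
  1 × O (charge -1): no H
  Total hydrogens = 18.
Molecular formula: C11H18N4O3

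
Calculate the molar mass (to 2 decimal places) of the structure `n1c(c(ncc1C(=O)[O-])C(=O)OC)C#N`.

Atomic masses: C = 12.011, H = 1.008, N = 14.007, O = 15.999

Molecular formula: C8H4N3O4-.
M = 8×12.011 + 4×1.008 + 3×14.007 + 4×15.999 = 206.14 g/mol.

206.14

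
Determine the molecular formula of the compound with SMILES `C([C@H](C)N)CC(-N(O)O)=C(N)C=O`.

C7H15N3O3

Heavy atoms from the SMILES: 7 C, 3 N, 3 O.
Implicit hydrogens by atom environment:
  2 × C: 2 H each → 4
  2 × C: 1 H each → 2
  2 × C: no H
  2 × N: 2 H each → 4
  2 × O: 1 H each → 2
  1 × C: 3 H
  1 × N: no H
  1 × O: no H
  Total hydrogens = 15.
Molecular formula: C7H15N3O3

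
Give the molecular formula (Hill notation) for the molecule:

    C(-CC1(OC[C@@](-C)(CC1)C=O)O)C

C10H18O3

Heavy atoms from the SMILES: 10 C, 3 O.
Implicit hydrogens by atom environment:
  5 × C: 2 H each → 10
  2 × C: 3 H each → 6
  2 × C: no H
  2 × O: no H
  1 × C: 1 H
  1 × O: 1 H
  Total hydrogens = 18.
Molecular formula: C10H18O3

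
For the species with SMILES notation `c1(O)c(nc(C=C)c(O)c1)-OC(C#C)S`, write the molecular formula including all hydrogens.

C10H9NO3S

Heavy atoms from the SMILES: 10 C, 1 N, 3 O, 1 S.
Implicit hydrogens by atom environment:
  4 × C (aromatic): no H
  3 × C: 1 H each → 3
  2 × O: 1 H each → 2
  1 × C: 2 H
  1 × C (aromatic): 1 H
  1 × C: no H
  1 × N (aromatic): no H
  1 × O: no H
  1 × S: 1 H
  Total hydrogens = 9.
Molecular formula: C10H9NO3S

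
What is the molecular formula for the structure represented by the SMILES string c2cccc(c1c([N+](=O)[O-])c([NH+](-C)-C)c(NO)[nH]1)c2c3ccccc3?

Heavy atoms from the SMILES: 18 C, 4 N, 3 O.
Implicit hydrogens by atom environment:
  9 × C (aromatic): 1 H each → 9
  7 × C (aromatic): no H
  2 × C: 3 H each → 6
  1 × N (aromatic): 1 H
  1 × N: 1 H
  1 × N (charge +1): 1 H
  1 × N (charge +1): no H
  1 × O: 1 H
  1 × O: no H
  1 × O (charge -1): no H
  Total hydrogens = 19.
Net charge +1.
Molecular formula: C18H19N4O3+

C18H19N4O3+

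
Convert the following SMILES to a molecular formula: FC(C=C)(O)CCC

C6H11FO

Heavy atoms from the SMILES: 6 C, 1 F, 1 O.
Implicit hydrogens by atom environment:
  3 × C: 2 H each → 6
  1 × C: 3 H
  1 × C: 1 H
  1 × C: no H
  1 × F: no H
  1 × O: 1 H
  Total hydrogens = 11.
Molecular formula: C6H11FO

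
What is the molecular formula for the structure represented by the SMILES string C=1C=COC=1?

Heavy atoms from the SMILES: 4 C, 1 O.
Implicit hydrogens by atom environment:
  4 × C (aromatic): 1 H each → 4
  1 × O (aromatic): no H
  Total hydrogens = 4.
Molecular formula: C4H4O

C4H4O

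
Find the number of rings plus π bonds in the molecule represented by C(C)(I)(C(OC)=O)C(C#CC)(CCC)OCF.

3

Molecular formula from the SMILES: C12H18FIO3.
DoU = (2C + 2 + N − H − X)/2 = (2·12 + 2 + 0 − 18 − 2)/2 = 6/2 = 3.
(Structurally: 0 ring(s) + 3 π bond(s) = 3.)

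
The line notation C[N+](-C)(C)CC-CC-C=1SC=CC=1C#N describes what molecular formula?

Heavy atoms from the SMILES: 12 C, 2 N, 1 S.
Implicit hydrogens by atom environment:
  4 × C: 2 H each → 8
  3 × C: 3 H each → 9
  2 × C (aromatic): 1 H each → 2
  2 × C (aromatic): no H
  1 × C: no H
  1 × N: no H
  1 × N (charge +1): no H
  1 × S (aromatic): no H
  Total hydrogens = 19.
Net charge +1.
Molecular formula: C12H19N2S+

C12H19N2S+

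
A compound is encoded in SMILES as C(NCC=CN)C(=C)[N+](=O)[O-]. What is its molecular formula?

Heavy atoms from the SMILES: 6 C, 3 N, 2 O.
Implicit hydrogens by atom environment:
  3 × C: 2 H each → 6
  2 × C: 1 H each → 2
  1 × C: no H
  1 × N: 2 H
  1 × N: 1 H
  1 × N (charge +1): no H
  1 × O: no H
  1 × O (charge -1): no H
  Total hydrogens = 11.
Molecular formula: C6H11N3O2

C6H11N3O2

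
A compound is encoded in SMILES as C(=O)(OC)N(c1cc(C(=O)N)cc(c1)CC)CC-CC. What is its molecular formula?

C15H22N2O3

Heavy atoms from the SMILES: 15 C, 2 N, 3 O.
Implicit hydrogens by atom environment:
  4 × C: 2 H each → 8
  3 × C: 3 H each → 9
  3 × C (aromatic): 1 H each → 3
  3 × C (aromatic): no H
  3 × O: no H
  2 × C: no H
  1 × N: 2 H
  1 × N: no H
  Total hydrogens = 22.
Molecular formula: C15H22N2O3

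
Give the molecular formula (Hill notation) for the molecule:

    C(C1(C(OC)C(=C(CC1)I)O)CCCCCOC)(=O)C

Heavy atoms from the SMILES: 15 C, 1 I, 4 O.
Implicit hydrogens by atom environment:
  7 × C: 2 H each → 14
  4 × C: no H
  3 × C: 3 H each → 9
  3 × O: no H
  1 × C: 1 H
  1 × I: no H
  1 × O: 1 H
  Total hydrogens = 25.
Molecular formula: C15H25IO4

C15H25IO4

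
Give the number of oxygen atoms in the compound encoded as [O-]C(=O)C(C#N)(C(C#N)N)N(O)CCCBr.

The symbol for oxygen appears 3 times in the SMILES.

3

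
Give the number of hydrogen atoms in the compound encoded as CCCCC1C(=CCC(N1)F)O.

Hydrogens are implicit in SMILES; fill each atom to its normal valence:
  4 × C: 2 H each → 8
  3 × C: 1 H each → 3
  1 × C: 3 H
  1 × C: no H
  1 × F: no H
  1 × N: 1 H
  1 × O: 1 H
  Total hydrogens = 16.

16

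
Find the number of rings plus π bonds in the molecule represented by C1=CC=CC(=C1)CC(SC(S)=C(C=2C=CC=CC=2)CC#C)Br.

11

Molecular formula from the SMILES: C19H17BrS2.
DoU = (2C + 2 + N − H − X)/2 = (2·19 + 2 + 0 − 17 − 1)/2 = 22/2 = 11.
(Structurally: 2 ring(s) + 9 π bond(s) = 11.)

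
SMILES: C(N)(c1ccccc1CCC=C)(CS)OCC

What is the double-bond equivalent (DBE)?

5

Molecular formula from the SMILES: C14H21NOS.
DoU = (2C + 2 + N − H − X)/2 = (2·14 + 2 + 1 − 21 − 0)/2 = 10/2 = 5.
(Structurally: 1 ring(s) + 4 π bond(s) = 5.)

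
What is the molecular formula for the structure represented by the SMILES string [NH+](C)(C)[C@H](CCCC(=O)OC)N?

Heavy atoms from the SMILES: 8 C, 2 N, 2 O.
Implicit hydrogens by atom environment:
  3 × C: 3 H each → 9
  3 × C: 2 H each → 6
  2 × O: no H
  1 × C: 1 H
  1 × C: no H
  1 × N: 2 H
  1 × N (charge +1): 1 H
  Total hydrogens = 19.
Net charge +1.
Molecular formula: C8H19N2O2+

C8H19N2O2+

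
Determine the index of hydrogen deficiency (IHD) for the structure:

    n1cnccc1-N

Molecular formula from the SMILES: C4H5N3.
DoU = (2C + 2 + N − H − X)/2 = (2·4 + 2 + 3 − 5 − 0)/2 = 8/2 = 4.
(Structurally: 1 ring(s) + 3 π bond(s) = 4.)

4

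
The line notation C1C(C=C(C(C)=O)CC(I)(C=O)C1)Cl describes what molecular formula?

Heavy atoms from the SMILES: 10 C, 1 Cl, 1 I, 2 O.
Implicit hydrogens by atom environment:
  3 × C: 2 H each → 6
  3 × C: 1 H each → 3
  3 × C: no H
  2 × O: no H
  1 × C: 3 H
  1 × Cl: no H
  1 × I: no H
  Total hydrogens = 12.
Molecular formula: C10H12ClIO2

C10H12ClIO2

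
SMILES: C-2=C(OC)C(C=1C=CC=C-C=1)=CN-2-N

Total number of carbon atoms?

The symbol for carbon appears 11 times in the SMILES.

11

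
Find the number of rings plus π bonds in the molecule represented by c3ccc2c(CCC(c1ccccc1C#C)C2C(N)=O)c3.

12

Molecular formula from the SMILES: C19H17NO.
DoU = (2C + 2 + N − H − X)/2 = (2·19 + 2 + 1 − 17 − 0)/2 = 24/2 = 12.
(Structurally: 3 ring(s) + 9 π bond(s) = 12.)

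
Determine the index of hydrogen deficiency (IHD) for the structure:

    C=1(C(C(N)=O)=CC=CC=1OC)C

Molecular formula from the SMILES: C9H11NO2.
DoU = (2C + 2 + N − H − X)/2 = (2·9 + 2 + 1 − 11 − 0)/2 = 10/2 = 5.
(Structurally: 1 ring(s) + 4 π bond(s) = 5.)

5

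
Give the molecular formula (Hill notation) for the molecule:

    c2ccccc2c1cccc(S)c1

Heavy atoms from the SMILES: 12 C, 1 S.
Implicit hydrogens by atom environment:
  9 × C (aromatic): 1 H each → 9
  3 × C (aromatic): no H
  1 × S: 1 H
  Total hydrogens = 10.
Molecular formula: C12H10S

C12H10S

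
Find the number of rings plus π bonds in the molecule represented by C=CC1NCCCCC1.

Molecular formula from the SMILES: C8H15N.
DoU = (2C + 2 + N − H − X)/2 = (2·8 + 2 + 1 − 15 − 0)/2 = 4/2 = 2.
(Structurally: 1 ring(s) + 1 π bond(s) = 2.)

2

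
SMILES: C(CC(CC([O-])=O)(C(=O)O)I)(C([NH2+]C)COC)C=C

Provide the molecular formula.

C12H20INO5

Heavy atoms from the SMILES: 12 C, 1 I, 1 N, 5 O.
Implicit hydrogens by atom environment:
  4 × C: 2 H each → 8
  3 × C: 1 H each → 3
  3 × C: no H
  3 × O: no H
  2 × C: 3 H each → 6
  1 × I: no H
  1 × N (charge +1): 2 H
  1 × O: 1 H
  1 × O (charge -1): no H
  Total hydrogens = 20.
Molecular formula: C12H20INO5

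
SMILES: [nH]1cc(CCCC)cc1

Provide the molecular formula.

C8H13N

Heavy atoms from the SMILES: 8 C, 1 N.
Implicit hydrogens by atom environment:
  3 × C: 2 H each → 6
  3 × C (aromatic): 1 H each → 3
  1 × C: 3 H
  1 × C (aromatic): no H
  1 × N (aromatic): 1 H
  Total hydrogens = 13.
Molecular formula: C8H13N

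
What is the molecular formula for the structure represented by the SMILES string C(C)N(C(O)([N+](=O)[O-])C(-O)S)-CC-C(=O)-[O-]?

Heavy atoms from the SMILES: 7 C, 2 N, 6 O, 1 S.
Implicit hydrogens by atom environment:
  3 × C: 2 H each → 6
  2 × C: no H
  2 × O: 1 H each → 2
  2 × O: no H
  2 × O (charge -1): no H
  1 × C: 3 H
  1 × C: 1 H
  1 × N: no H
  1 × N (charge +1): no H
  1 × S: 1 H
  Total hydrogens = 13.
Net charge -1.
Molecular formula: C7H13N2O6S-

C7H13N2O6S-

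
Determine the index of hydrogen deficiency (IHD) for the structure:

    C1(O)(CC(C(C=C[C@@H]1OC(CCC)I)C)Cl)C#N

Molecular formula from the SMILES: C13H19ClINO2.
DoU = (2C + 2 + N − H − X)/2 = (2·13 + 2 + 1 − 19 − 2)/2 = 8/2 = 4.
(Structurally: 1 ring(s) + 3 π bond(s) = 4.)

4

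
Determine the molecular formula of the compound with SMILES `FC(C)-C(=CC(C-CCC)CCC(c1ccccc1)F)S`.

C18H26F2S

Heavy atoms from the SMILES: 18 C, 2 F, 1 S.
Implicit hydrogens by atom environment:
  5 × C: 2 H each → 10
  5 × C (aromatic): 1 H each → 5
  4 × C: 1 H each → 4
  2 × C: 3 H each → 6
  2 × F: no H
  1 × C: no H
  1 × C (aromatic): no H
  1 × S: 1 H
  Total hydrogens = 26.
Molecular formula: C18H26F2S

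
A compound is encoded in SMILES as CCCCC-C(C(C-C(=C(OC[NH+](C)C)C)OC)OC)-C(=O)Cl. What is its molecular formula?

C17H33ClNO4+

Heavy atoms from the SMILES: 17 C, 1 Cl, 1 N, 4 O.
Implicit hydrogens by atom environment:
  6 × C: 3 H each → 18
  6 × C: 2 H each → 12
  4 × O: no H
  3 × C: no H
  2 × C: 1 H each → 2
  1 × Cl: no H
  1 × N (charge +1): 1 H
  Total hydrogens = 33.
Net charge +1.
Molecular formula: C17H33ClNO4+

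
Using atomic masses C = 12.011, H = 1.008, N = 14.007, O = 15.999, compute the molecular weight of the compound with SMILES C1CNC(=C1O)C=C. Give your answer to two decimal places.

Molecular formula: C6H9NO.
M = 6×12.011 + 9×1.008 + 1×14.007 + 1×15.999 = 111.14 g/mol.

111.14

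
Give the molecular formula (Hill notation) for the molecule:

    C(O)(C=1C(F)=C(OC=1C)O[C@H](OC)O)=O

Heavy atoms from the SMILES: 8 C, 1 F, 6 O.
Implicit hydrogens by atom environment:
  4 × C (aromatic): no H
  3 × O: no H
  2 × C: 3 H each → 6
  2 × O: 1 H each → 2
  1 × C: 1 H
  1 × C: no H
  1 × F: no H
  1 × O (aromatic): no H
  Total hydrogens = 9.
Molecular formula: C8H9FO6

C8H9FO6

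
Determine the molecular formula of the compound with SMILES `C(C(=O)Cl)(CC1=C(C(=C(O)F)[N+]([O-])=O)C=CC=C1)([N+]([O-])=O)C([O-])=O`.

C12H7ClFN2O8-

Heavy atoms from the SMILES: 12 C, 1 Cl, 1 F, 2 N, 8 O.
Implicit hydrogens by atom environment:
  5 × C: no H
  4 × C (aromatic): 1 H each → 4
  4 × O: no H
  3 × O (charge -1): no H
  2 × C (aromatic): no H
  2 × N (charge +1): no H
  1 × C: 2 H
  1 × Cl: no H
  1 × F: no H
  1 × O: 1 H
  Total hydrogens = 7.
Net charge -1.
Molecular formula: C12H7ClFN2O8-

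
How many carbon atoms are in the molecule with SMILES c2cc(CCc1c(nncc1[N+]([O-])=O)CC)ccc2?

14

The symbol for carbon appears 14 times in the SMILES. Lowercase c denotes aromatic carbon and counts toward C.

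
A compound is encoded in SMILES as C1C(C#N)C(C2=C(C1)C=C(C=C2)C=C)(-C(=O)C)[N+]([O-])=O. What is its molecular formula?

Heavy atoms from the SMILES: 15 C, 2 N, 3 O.
Implicit hydrogens by atom environment:
  3 × C: 2 H each → 6
  3 × C (aromatic): 1 H each → 3
  3 × C (aromatic): no H
  3 × C: no H
  2 × C: 1 H each → 2
  2 × O: no H
  1 × C: 3 H
  1 × N: no H
  1 × N (charge +1): no H
  1 × O (charge -1): no H
  Total hydrogens = 14.
Molecular formula: C15H14N2O3

C15H14N2O3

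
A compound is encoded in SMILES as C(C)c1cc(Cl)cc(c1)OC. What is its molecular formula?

Heavy atoms from the SMILES: 9 C, 1 Cl, 1 O.
Implicit hydrogens by atom environment:
  3 × C (aromatic): 1 H each → 3
  3 × C (aromatic): no H
  2 × C: 3 H each → 6
  1 × C: 2 H
  1 × Cl: no H
  1 × O: no H
  Total hydrogens = 11.
Molecular formula: C9H11ClO

C9H11ClO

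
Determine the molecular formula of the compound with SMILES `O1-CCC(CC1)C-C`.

Heavy atoms from the SMILES: 7 C, 1 O.
Implicit hydrogens by atom environment:
  5 × C: 2 H each → 10
  1 × C: 3 H
  1 × C: 1 H
  1 × O: no H
  Total hydrogens = 14.
Molecular formula: C7H14O

C7H14O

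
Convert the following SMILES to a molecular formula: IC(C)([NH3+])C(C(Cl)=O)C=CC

C7H12ClINO+

Heavy atoms from the SMILES: 7 C, 1 Cl, 1 I, 1 N, 1 O.
Implicit hydrogens by atom environment:
  3 × C: 1 H each → 3
  2 × C: 3 H each → 6
  2 × C: no H
  1 × Cl: no H
  1 × I: no H
  1 × N (charge +1): 3 H
  1 × O: no H
  Total hydrogens = 12.
Net charge +1.
Molecular formula: C7H12ClINO+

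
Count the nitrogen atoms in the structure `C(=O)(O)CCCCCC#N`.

The symbol for nitrogen appears 1 time in the SMILES.

1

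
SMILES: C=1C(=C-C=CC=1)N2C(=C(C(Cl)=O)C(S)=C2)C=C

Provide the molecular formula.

Heavy atoms from the SMILES: 13 C, 1 Cl, 1 N, 1 O, 1 S.
Implicit hydrogens by atom environment:
  6 × C (aromatic): 1 H each → 6
  4 × C (aromatic): no H
  1 × C: 2 H
  1 × C: 1 H
  1 × C: no H
  1 × Cl: no H
  1 × N (aromatic): no H
  1 × O: no H
  1 × S: 1 H
  Total hydrogens = 10.
Molecular formula: C13H10ClNOS

C13H10ClNOS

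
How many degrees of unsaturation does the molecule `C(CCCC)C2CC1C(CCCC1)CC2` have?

Molecular formula from the SMILES: C15H28.
DoU = (2C + 2 + N − H − X)/2 = (2·15 + 2 + 0 − 28 − 0)/2 = 4/2 = 2.
(Structurally: 2 ring(s) + 0 π bond(s) = 2.)

2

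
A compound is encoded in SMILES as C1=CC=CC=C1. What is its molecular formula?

Heavy atoms from the SMILES: 6 C.
Implicit hydrogens by atom environment:
  6 × C (aromatic): 1 H each → 6
  Total hydrogens = 6.
Molecular formula: C6H6

C6H6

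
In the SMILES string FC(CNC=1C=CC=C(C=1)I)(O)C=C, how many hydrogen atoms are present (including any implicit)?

11

Hydrogens are implicit in SMILES; fill each atom to its normal valence:
  4 × C (aromatic): 1 H each → 4
  2 × C: 2 H each → 4
  2 × C (aromatic): no H
  1 × C: 1 H
  1 × C: no H
  1 × F: no H
  1 × I: no H
  1 × N: 1 H
  1 × O: 1 H
  Total hydrogens = 11.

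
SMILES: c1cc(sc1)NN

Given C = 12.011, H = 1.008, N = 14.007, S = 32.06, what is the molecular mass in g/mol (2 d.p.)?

114.17

Molecular formula: C4H6N2S.
M = 4×12.011 + 6×1.008 + 2×14.007 + 1×32.06 = 114.17 g/mol.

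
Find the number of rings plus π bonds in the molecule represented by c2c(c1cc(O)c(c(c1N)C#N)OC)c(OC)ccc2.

10

Molecular formula from the SMILES: C15H14N2O3.
DoU = (2C + 2 + N − H − X)/2 = (2·15 + 2 + 2 − 14 − 0)/2 = 20/2 = 10.
(Structurally: 2 ring(s) + 8 π bond(s) = 10.)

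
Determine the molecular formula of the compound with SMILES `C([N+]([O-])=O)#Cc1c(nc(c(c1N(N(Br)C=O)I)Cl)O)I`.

C8H2BrClI2N4O4

Heavy atoms from the SMILES: 1 Br, 8 C, 1 Cl, 2 I, 4 N, 4 O.
Implicit hydrogens by atom environment:
  5 × C (aromatic): no H
  2 × C: no H
  2 × I: no H
  2 × N: no H
  2 × O: no H
  1 × Br: no H
  1 × C: 1 H
  1 × Cl: no H
  1 × N (aromatic): no H
  1 × N (charge +1): no H
  1 × O: 1 H
  1 × O (charge -1): no H
  Total hydrogens = 2.
Molecular formula: C8H2BrClI2N4O4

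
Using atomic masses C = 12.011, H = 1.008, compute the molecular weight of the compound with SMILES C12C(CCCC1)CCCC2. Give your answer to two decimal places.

Molecular formula: C10H18.
M = 10×12.011 + 18×1.008 = 138.25 g/mol.

138.25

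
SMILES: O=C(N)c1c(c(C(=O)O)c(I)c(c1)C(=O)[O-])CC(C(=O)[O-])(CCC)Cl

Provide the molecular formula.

Heavy atoms from the SMILES: 15 C, 1 Cl, 1 I, 1 N, 7 O.
Implicit hydrogens by atom environment:
  5 × C (aromatic): no H
  5 × C: no H
  4 × O: no H
  3 × C: 2 H each → 6
  2 × O (charge -1): no H
  1 × C: 3 H
  1 × C (aromatic): 1 H
  1 × Cl: no H
  1 × I: no H
  1 × N: 2 H
  1 × O: 1 H
  Total hydrogens = 13.
Net charge -2.
Molecular formula: [C15H13ClINO7]2-

[C15H13ClINO7]2-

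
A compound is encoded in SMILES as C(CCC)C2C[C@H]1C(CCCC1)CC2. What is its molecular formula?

C14H26

Heavy atoms from the SMILES: 14 C.
Implicit hydrogens by atom environment:
  10 × C: 2 H each → 20
  3 × C: 1 H each → 3
  1 × C: 3 H
  Total hydrogens = 26.
Molecular formula: C14H26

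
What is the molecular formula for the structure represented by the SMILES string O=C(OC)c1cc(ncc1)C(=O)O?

Heavy atoms from the SMILES: 8 C, 1 N, 4 O.
Implicit hydrogens by atom environment:
  3 × C (aromatic): 1 H each → 3
  3 × O: no H
  2 × C (aromatic): no H
  2 × C: no H
  1 × C: 3 H
  1 × N (aromatic): no H
  1 × O: 1 H
  Total hydrogens = 7.
Molecular formula: C8H7NO4

C8H7NO4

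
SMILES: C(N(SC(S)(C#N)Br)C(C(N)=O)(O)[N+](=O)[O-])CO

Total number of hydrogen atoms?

Hydrogens are implicit in SMILES; fill each atom to its normal valence:
  4 × C: no H
  2 × C: 2 H each → 4
  2 × N: no H
  2 × O: 1 H each → 2
  2 × O: no H
  1 × Br: no H
  1 × N: 2 H
  1 × N (charge +1): no H
  1 × O (charge -1): no H
  1 × S: 1 H
  1 × S: no H
  Total hydrogens = 9.

9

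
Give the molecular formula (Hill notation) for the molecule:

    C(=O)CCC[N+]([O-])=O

Heavy atoms from the SMILES: 4 C, 1 N, 3 O.
Implicit hydrogens by atom environment:
  3 × C: 2 H each → 6
  2 × O: no H
  1 × C: 1 H
  1 × N (charge +1): no H
  1 × O (charge -1): no H
  Total hydrogens = 7.
Molecular formula: C4H7NO3

C4H7NO3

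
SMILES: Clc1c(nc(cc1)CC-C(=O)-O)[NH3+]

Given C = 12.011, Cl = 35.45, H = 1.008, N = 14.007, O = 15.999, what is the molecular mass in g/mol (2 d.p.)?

201.63

Molecular formula: C8H10ClN2O2+.
M = 8×12.011 + 1×35.45 + 10×1.008 + 2×14.007 + 2×15.999 = 201.63 g/mol.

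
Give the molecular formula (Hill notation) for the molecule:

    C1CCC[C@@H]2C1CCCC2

C10H18

Heavy atoms from the SMILES: 10 C.
Implicit hydrogens by atom environment:
  8 × C: 2 H each → 16
  2 × C: 1 H each → 2
  Total hydrogens = 18.
Molecular formula: C10H18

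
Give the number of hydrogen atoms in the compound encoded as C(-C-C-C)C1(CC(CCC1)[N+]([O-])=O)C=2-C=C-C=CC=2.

23

Hydrogens are implicit in SMILES; fill each atom to its normal valence:
  7 × C: 2 H each → 14
  5 × C (aromatic): 1 H each → 5
  1 × C: 3 H
  1 × C: 1 H
  1 × C: no H
  1 × C (aromatic): no H
  1 × N (charge +1): no H
  1 × O: no H
  1 × O (charge -1): no H
  Total hydrogens = 23.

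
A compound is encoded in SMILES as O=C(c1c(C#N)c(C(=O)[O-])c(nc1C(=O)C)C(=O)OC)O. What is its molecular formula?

C12H7N2O7-

Heavy atoms from the SMILES: 12 C, 2 N, 7 O.
Implicit hydrogens by atom environment:
  5 × C (aromatic): no H
  5 × C: no H
  5 × O: no H
  2 × C: 3 H each → 6
  1 × N (aromatic): no H
  1 × N: no H
  1 × O: 1 H
  1 × O (charge -1): no H
  Total hydrogens = 7.
Net charge -1.
Molecular formula: C12H7N2O7-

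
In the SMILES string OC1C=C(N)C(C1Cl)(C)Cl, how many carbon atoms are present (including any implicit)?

6

The symbol for carbon appears 6 times in the SMILES. (Cl is a single chlorine, not C + l.)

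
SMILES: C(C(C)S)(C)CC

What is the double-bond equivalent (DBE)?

Molecular formula from the SMILES: C6H14S.
DoU = (2C + 2 + N − H − X)/2 = (2·6 + 2 + 0 − 14 − 0)/2 = 0/2 = 0.
(Structurally: 0 ring(s) + 0 π bond(s) = 0.)

0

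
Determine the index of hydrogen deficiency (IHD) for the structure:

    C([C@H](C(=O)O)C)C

1

Molecular formula from the SMILES: C5H10O2.
DoU = (2C + 2 + N − H − X)/2 = (2·5 + 2 + 0 − 10 − 0)/2 = 2/2 = 1.
(Structurally: 0 ring(s) + 1 π bond(s) = 1.)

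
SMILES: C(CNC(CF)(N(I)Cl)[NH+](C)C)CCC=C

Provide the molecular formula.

C10H21ClFIN3+

Heavy atoms from the SMILES: 10 C, 1 Cl, 1 F, 1 I, 3 N.
Implicit hydrogens by atom environment:
  6 × C: 2 H each → 12
  2 × C: 3 H each → 6
  1 × C: 1 H
  1 × C: no H
  1 × Cl: no H
  1 × F: no H
  1 × I: no H
  1 × N (charge +1): 1 H
  1 × N: 1 H
  1 × N: no H
  Total hydrogens = 21.
Net charge +1.
Molecular formula: C10H21ClFIN3+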